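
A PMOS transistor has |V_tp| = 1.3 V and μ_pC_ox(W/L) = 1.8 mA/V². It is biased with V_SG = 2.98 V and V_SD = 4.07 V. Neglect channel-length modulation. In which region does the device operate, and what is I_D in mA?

Saturation; I_D = 2.54 mA

V_ov = V_SG − |V_tp| = 2.98 − 1.3 = 1.68 V.
Since V_SD = 4.07 V ≥ V_ov = 1.68 V, the device is in saturation.
I_D = ½ k_p V_ov² = 0.5 × 1.8 × 1.68² = 2.54 mA.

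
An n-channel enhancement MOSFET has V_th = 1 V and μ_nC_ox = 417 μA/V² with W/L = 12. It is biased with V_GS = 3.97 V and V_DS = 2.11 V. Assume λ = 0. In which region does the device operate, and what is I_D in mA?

Triode; I_D = 20.2 mA

k_n = μ_nC_ox · (W/L) = 5.004 mA/V².
V_ov = V_GS − V_th = 3.97 − 1 = 2.97 V.
Since V_DS = 2.11 V < V_ov = 2.97 V, the device is in the triode region.
I_D = k_n [V_ov · V_DS − ½ V_DS²] = 5.004 × [2.97 × 2.11 − 0.5 × 2.11²] = 20.2 mA.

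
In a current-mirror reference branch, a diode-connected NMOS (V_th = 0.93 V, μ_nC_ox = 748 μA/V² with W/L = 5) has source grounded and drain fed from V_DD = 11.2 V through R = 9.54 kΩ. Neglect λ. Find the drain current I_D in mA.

With gate tied to drain, V_GS = V_DS ≥ V_GS − V_th, so the device is in saturation.
k_n = μ_nC_ox · (W/L) = 3.74 mA/V².
KCL at the drain: ½ k_n (V_GS − V_th)² = (V_DD − V_GS)/R.
Let x = V_GS − 0.93. Then 17.8 x² + x − 10.27 = 0, giving x = 0.731 V (positive root), so V_GS = 1.66 V.
I_D = (V_DD − V_GS)/R = (11.2 − 1.66) / 9.54 = 1 mA.

I_D = 1.00 mA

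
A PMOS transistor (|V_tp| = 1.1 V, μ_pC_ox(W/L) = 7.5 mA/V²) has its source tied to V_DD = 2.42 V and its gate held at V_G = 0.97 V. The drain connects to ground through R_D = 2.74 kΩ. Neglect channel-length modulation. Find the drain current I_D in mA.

V_SG = V_DD − V_G = 2.42 − 0.97 = 1.45 V, so V_ov = 1.45 − 1.1 = 0.35 V.
Assume saturation: I_D = ½ k_p V_ov² = 0.5 × 7.5 × 0.35² = 0.459 mA, giving V_SD = V_DD − I_D R_D = 2.42 − 0.459 × 2.74 = 1.16 V.
V_SD = 1.16 V ≥ V_ov = 0.35 V, confirming saturation.

I_D = 0.459 mA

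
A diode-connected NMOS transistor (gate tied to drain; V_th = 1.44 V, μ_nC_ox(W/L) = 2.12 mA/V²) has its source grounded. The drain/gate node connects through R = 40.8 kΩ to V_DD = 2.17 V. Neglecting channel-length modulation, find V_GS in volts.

V_GS = 1.56 V

With gate tied to drain, V_GS = V_DS ≥ V_GS − V_th, so the device is in saturation.
KCL at the drain: ½ k_n (V_GS − V_th)² = (V_DD − V_GS)/R.
Let x = V_GS − 1.44. Then 43.2 x² + x − 0.73 = 0, giving x = 0.119 V (positive root), so V_GS = 1.56 V.
I_D = (V_DD − V_GS)/R = (2.17 − 1.56) / 40.8 = 0.015 mA.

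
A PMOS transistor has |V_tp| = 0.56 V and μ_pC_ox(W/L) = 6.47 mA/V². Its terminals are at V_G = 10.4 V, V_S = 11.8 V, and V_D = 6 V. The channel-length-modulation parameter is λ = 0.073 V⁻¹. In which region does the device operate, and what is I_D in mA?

Saturation; I_D = 3.25 mA

V_SG = V_S − V_G = 11.8 − 10.4 = 1.4 V; V_SD = V_S − V_D = 11.8 − 6 = 5.8 V.
V_ov = V_SG − |V_tp| = 1.4 − 0.56 = 0.84 V.
Since V_SD = 5.8 V ≥ V_ov = 0.84 V, the device is in saturation.
I_D = ½ k_p V_ov² (1 + λ V_SD) = 0.5 × 6.47 × 0.84² × (1 + 0.073 × 5.8) = 3.25 mA.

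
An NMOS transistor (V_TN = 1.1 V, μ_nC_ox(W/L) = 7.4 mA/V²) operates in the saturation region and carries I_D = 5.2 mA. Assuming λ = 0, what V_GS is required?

In saturation I_D = ½ k_n (V_GS − V_TN)², so V_GS − V_TN = √(2 I_D / k_n) = √(2 × 5.2 / 7.4) = 1.19 V.
V_GS = 1.1 + 1.19 = 2.29 V.

V_GS = 2.29 V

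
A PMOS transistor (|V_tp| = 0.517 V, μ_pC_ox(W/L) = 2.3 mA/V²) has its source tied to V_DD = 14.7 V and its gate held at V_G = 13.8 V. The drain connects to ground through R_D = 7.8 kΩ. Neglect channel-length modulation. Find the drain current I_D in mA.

I_D = 0.169 mA

V_SG = V_DD − V_G = 14.7 − 13.8 = 0.9 V, so V_ov = 0.9 − 0.517 = 0.383 V.
Assume saturation: I_D = ½ k_p V_ov² = 0.5 × 2.3 × 0.383² = 0.169 mA, giving V_SD = V_DD − I_D R_D = 14.7 − 0.169 × 7.8 = 13.4 V.
V_SD = 13.4 V ≥ V_ov = 0.383 V, confirming saturation.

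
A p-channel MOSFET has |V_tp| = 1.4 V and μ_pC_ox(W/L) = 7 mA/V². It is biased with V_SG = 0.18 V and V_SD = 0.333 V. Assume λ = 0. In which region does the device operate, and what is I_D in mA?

Cutoff; I_D = 0 mA

V_SG = 0.18 V < |V_tp| = 1.4 V, so the transistor is in cutoff.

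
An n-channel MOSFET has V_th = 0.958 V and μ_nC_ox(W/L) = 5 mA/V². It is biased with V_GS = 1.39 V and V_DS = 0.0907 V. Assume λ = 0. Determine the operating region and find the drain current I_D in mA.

Triode; I_D = 0.175 mA

V_ov = V_GS − V_th = 1.39 − 0.958 = 0.432 V.
Since V_DS = 0.0907 V < V_ov = 0.432 V, the device is in the triode region.
I_D = k_n [V_ov · V_DS − ½ V_DS²] = 5 × [0.432 × 0.0907 − 0.5 × 0.0907²] = 0.175 mA.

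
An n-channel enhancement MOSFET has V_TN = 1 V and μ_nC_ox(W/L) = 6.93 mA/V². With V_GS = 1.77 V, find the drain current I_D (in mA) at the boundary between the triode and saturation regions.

I_D = 2.05 mA

At the boundary V_DS = V_ov = V_GS − V_TN = 1.77 − 1 = 0.77 V.
I_D = ½ k_n V_ov² = 0.5 × 6.93 × 0.77² = 2.05 mA.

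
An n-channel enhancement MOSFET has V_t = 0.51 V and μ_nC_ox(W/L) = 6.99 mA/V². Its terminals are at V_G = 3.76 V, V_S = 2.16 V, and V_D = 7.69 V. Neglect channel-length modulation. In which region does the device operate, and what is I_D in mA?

V_GS = V_G − V_S = 3.76 − 2.16 = 1.6 V; V_DS = V_D − V_S = 7.69 − 2.16 = 5.53 V.
V_ov = V_GS − V_t = 1.6 − 0.51 = 1.09 V.
Since V_DS = 5.53 V ≥ V_ov = 1.09 V, the device is in saturation.
I_D = ½ k_n V_ov² = 0.5 × 6.99 × 1.09² = 4.15 mA.

Saturation; I_D = 4.15 mA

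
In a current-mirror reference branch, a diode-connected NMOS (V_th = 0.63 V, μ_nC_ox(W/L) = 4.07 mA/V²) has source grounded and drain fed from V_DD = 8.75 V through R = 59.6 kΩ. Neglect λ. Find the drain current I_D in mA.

I_D = 0.132 mA

With gate tied to drain, V_GS = V_DS ≥ V_GS − V_th, so the device is in saturation.
KCL at the drain: ½ k_n (V_GS − V_th)² = (V_DD − V_GS)/R.
Let x = V_GS − 0.63. Then 121 x² + x − 8.12 = 0, giving x = 0.255 V (positive root), so V_GS = 0.885 V.
I_D = (V_DD − V_GS)/R = (8.75 − 0.885) / 59.6 = 0.132 mA.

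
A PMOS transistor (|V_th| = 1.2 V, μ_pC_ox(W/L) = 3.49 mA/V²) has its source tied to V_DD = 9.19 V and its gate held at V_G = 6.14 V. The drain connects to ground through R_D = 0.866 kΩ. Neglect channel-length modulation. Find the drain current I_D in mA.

I_D = 5.97 mA

V_SG = V_DD − V_G = 9.19 − 6.14 = 3.05 V, so V_ov = 3.05 − 1.2 = 1.85 V.
Assume saturation: I_D = ½ k_p V_ov² = 0.5 × 3.49 × 1.85² = 5.97 mA, giving V_SD = V_DD − I_D R_D = 9.19 − 5.97 × 0.866 = 4.02 V.
V_SD = 4.02 V ≥ V_ov = 1.85 V, confirming saturation.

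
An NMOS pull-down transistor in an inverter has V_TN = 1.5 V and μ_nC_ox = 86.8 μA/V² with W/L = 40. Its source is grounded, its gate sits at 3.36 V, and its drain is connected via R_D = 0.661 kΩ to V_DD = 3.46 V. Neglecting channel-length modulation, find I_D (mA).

I_D = 4.03 mA

V_GS = V_G = 3.36 V, so V_ov = 3.36 − 1.5 = 1.86 V.
k_n = μ_nC_ox · (W/L) = 3.472 mA/V².
Assume saturation: I_D = ½ k_n V_ov² = 0.5 × 3.472 × 1.86² = 6.01 mA, giving V_DS = V_DD − I_D R_D = 3.46 − 6.01 × 0.661 = -0.51 V.
But -0.51 V < V_ov = 1.86 V, so the device is actually in triode.
In triode I_D = k_n[V_ov V_DS − ½ V_DS²] and I_D = (V_DD − V_DS)/R_D. Equating: 1.15 V_DS² − 5.269 V_DS + 3.46 = 0, giving V_DS = 0.794 V (the root below V_ov).
I_D = (3.46 − 0.794) / 0.661 = 4.03 mA.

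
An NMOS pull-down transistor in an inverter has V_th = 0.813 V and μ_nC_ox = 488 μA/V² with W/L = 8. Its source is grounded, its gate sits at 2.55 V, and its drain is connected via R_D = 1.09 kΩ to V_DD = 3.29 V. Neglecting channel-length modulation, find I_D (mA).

V_GS = V_G = 2.55 V, so V_ov = 2.55 − 0.813 = 1.74 V.
k_n = μ_nC_ox · (W/L) = 3.904 mA/V².
Assume saturation: I_D = ½ k_n V_ov² = 0.5 × 3.904 × 1.74² = 5.89 mA, giving V_DS = V_DD − I_D R_D = 3.29 − 5.89 × 1.09 = -3.13 V.
But -3.13 V < V_ov = 1.74 V, so the device is actually in triode.
In triode I_D = k_n[V_ov V_DS − ½ V_DS²] and I_D = (V_DD − V_DS)/R_D. Equating: 2.13 V_DS² − 8.392 V_DS + 3.29 = 0, giving V_DS = 0.441 V (the root below V_ov).
I_D = (3.29 − 0.441) / 1.09 = 2.61 mA.

I_D = 2.61 mA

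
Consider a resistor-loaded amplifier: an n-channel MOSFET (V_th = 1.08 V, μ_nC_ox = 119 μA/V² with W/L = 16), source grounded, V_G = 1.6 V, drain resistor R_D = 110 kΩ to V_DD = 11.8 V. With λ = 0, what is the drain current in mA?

I_D = 0.106 mA

V_GS = V_G = 1.6 V, so V_ov = 1.6 − 1.08 = 0.52 V.
k_n = μ_nC_ox · (W/L) = 1.904 mA/V².
Assume saturation: I_D = ½ k_n V_ov² = 0.5 × 1.904 × 0.52² = 0.257 mA, giving V_DS = V_DD − I_D R_D = 11.8 − 0.257 × 110 = -16.5 V.
But -16.5 V < V_ov = 0.52 V, so the device is actually in triode.
In triode I_D = k_n[V_ov V_DS − ½ V_DS²] and I_D = (V_DD − V_DS)/R_D. Equating: 105 V_DS² − 109.9 V_DS + 11.8 = 0, giving V_DS = 0.121 V (the root below V_ov).
I_D = (11.8 − 0.121) / 110 = 0.106 mA.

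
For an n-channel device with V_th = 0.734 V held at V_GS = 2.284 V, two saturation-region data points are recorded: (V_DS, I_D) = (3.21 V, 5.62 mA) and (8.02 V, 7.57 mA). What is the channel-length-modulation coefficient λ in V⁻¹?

With V_GS fixed, I_D ∝ (1 + λ V_DS) in saturation, so I_D2/I_D1 = (1 + λ V_DS2)/(1 + λ V_DS1).
7.57/5.62 = 1.347 = (1 + 8.02 λ)/(1 + 3.21 λ).
Solving: λ (I_D1 V_DS2 − I_D2 V_DS1) = I_D2 − I_D1, so λ = (7.57 − 5.62) / (5.62 × 8.02 − 7.57 × 3.21) = 1.95 / 20.8 = 0.0939 V⁻¹.

λ = 0.0939 V⁻¹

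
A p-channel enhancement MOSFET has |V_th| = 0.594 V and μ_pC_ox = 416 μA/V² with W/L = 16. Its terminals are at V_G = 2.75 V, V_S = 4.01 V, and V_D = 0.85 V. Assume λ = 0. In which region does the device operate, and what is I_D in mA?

Saturation; I_D = 1.48 mA

V_SG = V_S − V_G = 4.01 − 2.75 = 1.26 V; V_SD = V_S − V_D = 4.01 − 0.85 = 3.16 V.
k_p = μ_pC_ox · (W/L) = 6.656 mA/V².
V_ov = V_SG − |V_th| = 1.26 − 0.594 = 0.666 V.
Since V_SD = 3.16 V ≥ V_ov = 0.666 V, the device is in saturation.
I_D = ½ k_p V_ov² = 0.5 × 6.656 × 0.666² = 1.48 mA.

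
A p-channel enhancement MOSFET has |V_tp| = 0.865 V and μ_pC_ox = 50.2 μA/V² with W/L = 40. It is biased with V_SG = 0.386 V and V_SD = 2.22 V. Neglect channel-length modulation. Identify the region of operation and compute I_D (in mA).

Cutoff; I_D = 0 mA

V_SG = 0.386 V < |V_tp| = 0.865 V, so the transistor is in cutoff.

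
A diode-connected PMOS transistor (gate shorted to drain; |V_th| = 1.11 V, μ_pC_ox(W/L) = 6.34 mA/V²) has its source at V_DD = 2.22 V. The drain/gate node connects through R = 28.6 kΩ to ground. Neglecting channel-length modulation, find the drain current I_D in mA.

With gate tied to drain, V_SG = V_SD ≥ V_SG − |V_th|, so the device is in saturation.
KCL at the drain: ½ k_p (V_SG − |V_th|)² = (V_DD − V_SG)/R.
Let x = V_SG − 1.11. Then 90.7 x² + x − 1.11 = 0, giving x = 0.105 V (positive root), so V_SG = 1.22 V.
I_D = (V_DD − V_SG)/R = (2.22 − 1.22) / 28.6 = 0.0351 mA.

I_D = 0.0351 mA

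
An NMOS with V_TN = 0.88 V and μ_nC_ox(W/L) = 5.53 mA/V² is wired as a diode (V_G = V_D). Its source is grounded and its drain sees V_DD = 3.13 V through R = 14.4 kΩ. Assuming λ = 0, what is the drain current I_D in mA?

With gate tied to drain, V_GS = V_DS ≥ V_GS − V_TN, so the device is in saturation.
KCL at the drain: ½ k_n (V_GS − V_TN)² = (V_DD − V_GS)/R.
Let x = V_GS − 0.88. Then 39.8 x² + x − 2.25 = 0, giving x = 0.225 V (positive root), so V_GS = 1.11 V.
I_D = (V_DD − V_GS)/R = (3.13 − 1.11) / 14.4 = 0.141 mA.

I_D = 0.141 mA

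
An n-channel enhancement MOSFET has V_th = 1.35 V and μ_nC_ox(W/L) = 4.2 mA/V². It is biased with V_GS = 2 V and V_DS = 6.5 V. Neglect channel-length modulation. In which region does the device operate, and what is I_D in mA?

V_ov = V_GS − V_th = 2 − 1.35 = 0.65 V.
Since V_DS = 6.5 V ≥ V_ov = 0.65 V, the device is in saturation.
I_D = ½ k_n V_ov² = 0.5 × 4.2 × 0.65² = 0.887 mA.

Saturation; I_D = 0.887 mA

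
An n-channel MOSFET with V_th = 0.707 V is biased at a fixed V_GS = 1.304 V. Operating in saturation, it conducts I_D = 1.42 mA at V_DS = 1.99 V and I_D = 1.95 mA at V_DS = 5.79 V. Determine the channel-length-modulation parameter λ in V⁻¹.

With V_GS fixed, I_D ∝ (1 + λ V_DS) in saturation, so I_D2/I_D1 = (1 + λ V_DS2)/(1 + λ V_DS1).
1.95/1.42 = 1.373 = (1 + 5.79 λ)/(1 + 1.99 λ).
Solving: λ (I_D1 V_DS2 − I_D2 V_DS1) = I_D2 − I_D1, so λ = (1.95 − 1.42) / (1.42 × 5.79 − 1.95 × 1.99) = 0.53 / 4.34 = 0.122 V⁻¹.

λ = 0.122 V⁻¹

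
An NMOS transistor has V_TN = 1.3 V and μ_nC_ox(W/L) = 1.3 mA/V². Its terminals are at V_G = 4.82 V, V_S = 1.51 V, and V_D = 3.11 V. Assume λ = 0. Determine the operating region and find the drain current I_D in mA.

V_GS = V_G − V_S = 4.82 − 1.51 = 3.31 V; V_DS = V_D − V_S = 3.11 − 1.51 = 1.6 V.
V_ov = V_GS − V_TN = 3.31 − 1.3 = 2.01 V.
Since V_DS = 1.6 V < V_ov = 2.01 V, the device is in the triode region.
I_D = k_n [V_ov · V_DS − ½ V_DS²] = 1.3 × [2.01 × 1.6 − 0.5 × 1.6²] = 2.52 mA.

Triode; I_D = 2.52 mA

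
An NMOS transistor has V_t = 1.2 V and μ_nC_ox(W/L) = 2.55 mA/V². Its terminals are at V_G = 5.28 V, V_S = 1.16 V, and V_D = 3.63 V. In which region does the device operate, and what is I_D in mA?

Triode; I_D = 10.6 mA

V_GS = V_G − V_S = 5.28 − 1.16 = 4.12 V; V_DS = V_D − V_S = 3.63 − 1.16 = 2.47 V.
V_ov = V_GS − V_t = 4.12 − 1.2 = 2.92 V.
Since V_DS = 2.47 V < V_ov = 2.92 V, the device is in the triode region.
I_D = k_n [V_ov · V_DS − ½ V_DS²] = 2.55 × [2.92 × 2.47 − 0.5 × 2.47²] = 10.6 mA.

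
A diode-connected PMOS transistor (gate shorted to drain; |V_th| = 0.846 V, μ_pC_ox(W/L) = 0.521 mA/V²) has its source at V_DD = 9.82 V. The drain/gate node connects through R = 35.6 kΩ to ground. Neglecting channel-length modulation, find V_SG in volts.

With gate tied to drain, V_SG = V_SD ≥ V_SG − |V_th|, so the device is in saturation.
KCL at the drain: ½ k_p (V_SG − |V_th|)² = (V_DD − V_SG)/R.
Let x = V_SG − 0.846. Then 9.27 x² + x − 8.974 = 0, giving x = 0.931 V (positive root), so V_SG = 1.78 V.
I_D = (V_DD − V_SG)/R = (9.82 − 1.78) / 35.6 = 0.226 mA.

V_SG = 1.78 V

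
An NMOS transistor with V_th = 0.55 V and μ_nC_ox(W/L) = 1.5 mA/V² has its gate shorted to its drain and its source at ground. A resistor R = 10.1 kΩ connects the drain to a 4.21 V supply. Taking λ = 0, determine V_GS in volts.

V_GS = 1.18 V

With gate tied to drain, V_GS = V_DS ≥ V_GS − V_th, so the device is in saturation.
KCL at the drain: ½ k_n (V_GS − V_th)² = (V_DD − V_GS)/R.
Let x = V_GS − 0.55. Then 7.57 x² + x − 3.66 = 0, giving x = 0.632 V (positive root), so V_GS = 1.18 V.
I_D = (V_DD − V_GS)/R = (4.21 − 1.18) / 10.1 = 0.3 mA.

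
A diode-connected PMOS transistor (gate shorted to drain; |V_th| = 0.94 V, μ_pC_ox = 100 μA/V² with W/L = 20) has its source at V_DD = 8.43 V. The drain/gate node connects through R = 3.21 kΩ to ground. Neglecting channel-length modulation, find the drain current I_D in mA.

I_D = 1.90 mA

With gate tied to drain, V_SG = V_SD ≥ V_SG − |V_th|, so the device is in saturation.
k_p = μ_pC_ox · (W/L) = 2 mA/V².
KCL at the drain: ½ k_p (V_SG − |V_th|)² = (V_DD − V_SG)/R.
Let x = V_SG − 0.94. Then 3.21 x² + x − 7.49 = 0, giving x = 1.38 V (positive root), so V_SG = 2.32 V.
I_D = (V_DD − V_SG)/R = (8.43 − 2.32) / 3.21 = 1.9 mA.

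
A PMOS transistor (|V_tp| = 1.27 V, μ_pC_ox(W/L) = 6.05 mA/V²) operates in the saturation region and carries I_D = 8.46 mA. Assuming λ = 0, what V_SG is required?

V_SG = 2.94 V

In saturation I_D = ½ k_p (V_SG − |V_tp|)², so V_SG − |V_tp| = √(2 I_D / k_p) = √(2 × 8.46 / 6.05) = 1.67 V.
V_SG = 1.27 + 1.67 = 2.94 V.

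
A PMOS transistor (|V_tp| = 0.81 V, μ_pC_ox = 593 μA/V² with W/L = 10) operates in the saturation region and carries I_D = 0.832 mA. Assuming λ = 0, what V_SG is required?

k_p = μ_pC_ox · (W/L) = 5.93 mA/V².
In saturation I_D = ½ k_p (V_SG − |V_tp|)², so V_SG − |V_tp| = √(2 I_D / k_p) = √(2 × 0.832 / 5.93) = 0.53 V.
V_SG = 0.81 + 0.53 = 1.34 V.

V_SG = 1.34 V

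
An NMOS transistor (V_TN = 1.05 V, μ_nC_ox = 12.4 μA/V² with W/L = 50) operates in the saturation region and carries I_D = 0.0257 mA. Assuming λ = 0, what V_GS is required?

V_GS = 1.34 V

k_n = μ_nC_ox · (W/L) = 0.62 mA/V².
In saturation I_D = ½ k_n (V_GS − V_TN)², so V_GS − V_TN = √(2 I_D / k_n) = √(2 × 0.0257 / 0.62) = 0.288 V.
V_GS = 1.05 + 0.288 = 1.34 V.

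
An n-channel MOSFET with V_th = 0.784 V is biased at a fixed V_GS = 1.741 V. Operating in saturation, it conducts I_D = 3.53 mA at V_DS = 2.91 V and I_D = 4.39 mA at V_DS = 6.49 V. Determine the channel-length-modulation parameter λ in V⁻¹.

λ = 0.0849 V⁻¹

With V_GS fixed, I_D ∝ (1 + λ V_DS) in saturation, so I_D2/I_D1 = (1 + λ V_DS2)/(1 + λ V_DS1).
4.39/3.53 = 1.244 = (1 + 6.49 λ)/(1 + 2.91 λ).
Solving: λ (I_D1 V_DS2 − I_D2 V_DS1) = I_D2 − I_D1, so λ = (4.39 − 3.53) / (3.53 × 6.49 − 4.39 × 2.91) = 0.86 / 10.1 = 0.0849 V⁻¹.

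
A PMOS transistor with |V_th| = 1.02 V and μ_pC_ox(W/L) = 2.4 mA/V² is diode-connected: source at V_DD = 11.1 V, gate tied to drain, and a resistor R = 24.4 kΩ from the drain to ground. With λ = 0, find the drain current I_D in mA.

With gate tied to drain, V_SG = V_SD ≥ V_SG − |V_th|, so the device is in saturation.
KCL at the drain: ½ k_p (V_SG − |V_th|)² = (V_DD − V_SG)/R.
Let x = V_SG − 1.02. Then 29.3 x² + x − 10.08 = 0, giving x = 0.57 V (positive root), so V_SG = 1.59 V.
I_D = (V_DD − V_SG)/R = (11.1 − 1.59) / 24.4 = 0.39 mA.

I_D = 0.390 mA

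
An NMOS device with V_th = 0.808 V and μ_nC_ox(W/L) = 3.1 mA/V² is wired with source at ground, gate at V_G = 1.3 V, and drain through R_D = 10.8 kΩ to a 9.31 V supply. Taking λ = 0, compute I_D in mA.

V_GS = V_G = 1.3 V, so V_ov = 1.3 − 0.808 = 0.492 V.
Assume saturation: I_D = ½ k_n V_ov² = 0.5 × 3.1 × 0.492² = 0.375 mA, giving V_DS = V_DD − I_D R_D = 9.31 − 0.375 × 10.8 = 5.26 V.
V_DS = 5.26 V ≥ V_ov = 0.492 V, confirming saturation.

I_D = 0.375 mA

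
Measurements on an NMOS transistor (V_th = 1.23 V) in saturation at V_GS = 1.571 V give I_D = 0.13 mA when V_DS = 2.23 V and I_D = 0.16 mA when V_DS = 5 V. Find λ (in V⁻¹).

λ = 0.102 V⁻¹

With V_GS fixed, I_D ∝ (1 + λ V_DS) in saturation, so I_D2/I_D1 = (1 + λ V_DS2)/(1 + λ V_DS1).
0.16/0.13 = 1.231 = (1 + 5 λ)/(1 + 2.23 λ).
Solving: λ (I_D1 V_DS2 − I_D2 V_DS1) = I_D2 − I_D1, so λ = (0.16 − 0.13) / (0.13 × 5 − 0.16 × 2.23) = 0.03 / 0.293 = 0.102 V⁻¹.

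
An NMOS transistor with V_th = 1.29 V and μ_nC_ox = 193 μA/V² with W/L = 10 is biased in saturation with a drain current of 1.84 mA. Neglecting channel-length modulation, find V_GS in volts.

V_GS = 2.67 V

k_n = μ_nC_ox · (W/L) = 1.93 mA/V².
In saturation I_D = ½ k_n (V_GS − V_th)², so V_GS − V_th = √(2 I_D / k_n) = √(2 × 1.84 / 1.93) = 1.38 V.
V_GS = 1.29 + 1.38 = 2.67 V.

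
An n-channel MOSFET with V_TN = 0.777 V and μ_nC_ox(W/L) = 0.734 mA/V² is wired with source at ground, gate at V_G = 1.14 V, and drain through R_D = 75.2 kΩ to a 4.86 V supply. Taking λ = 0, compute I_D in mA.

I_D = 0.0484 mA

V_GS = V_G = 1.14 V, so V_ov = 1.14 − 0.777 = 0.363 V.
Assume saturation: I_D = ½ k_n V_ov² = 0.5 × 0.734 × 0.363² = 0.0484 mA, giving V_DS = V_DD − I_D R_D = 4.86 − 0.0484 × 75.2 = 1.22 V.
V_DS = 1.22 V ≥ V_ov = 0.363 V, confirming saturation.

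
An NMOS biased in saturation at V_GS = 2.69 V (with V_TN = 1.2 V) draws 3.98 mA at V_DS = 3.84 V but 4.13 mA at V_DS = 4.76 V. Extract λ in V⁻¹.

With V_GS fixed, I_D ∝ (1 + λ V_DS) in saturation, so I_D2/I_D1 = (1 + λ V_DS2)/(1 + λ V_DS1).
4.13/3.98 = 1.038 = (1 + 4.76 λ)/(1 + 3.84 λ).
Solving: λ (I_D1 V_DS2 − I_D2 V_DS1) = I_D2 − I_D1, so λ = (4.13 − 3.98) / (3.98 × 4.76 − 4.13 × 3.84) = 0.15 / 3.09 = 0.0486 V⁻¹.

λ = 0.0486 V⁻¹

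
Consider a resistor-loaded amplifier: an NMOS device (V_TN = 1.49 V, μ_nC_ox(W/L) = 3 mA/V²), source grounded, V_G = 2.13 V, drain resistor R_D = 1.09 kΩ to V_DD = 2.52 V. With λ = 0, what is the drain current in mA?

I_D = 0.614 mA

V_GS = V_G = 2.13 V, so V_ov = 2.13 − 1.49 = 0.64 V.
Assume saturation: I_D = ½ k_n V_ov² = 0.5 × 3 × 0.64² = 0.614 mA, giving V_DS = V_DD − I_D R_D = 2.52 − 0.614 × 1.09 = 1.85 V.
V_DS = 1.85 V ≥ V_ov = 0.64 V, confirming saturation.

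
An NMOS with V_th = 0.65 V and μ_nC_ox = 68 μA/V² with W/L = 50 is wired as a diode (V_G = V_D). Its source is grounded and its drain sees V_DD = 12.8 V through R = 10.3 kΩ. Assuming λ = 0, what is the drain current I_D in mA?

With gate tied to drain, V_GS = V_DS ≥ V_GS − V_th, so the device is in saturation.
k_n = μ_nC_ox · (W/L) = 3.4 mA/V².
KCL at the drain: ½ k_n (V_GS − V_th)² = (V_DD − V_GS)/R.
Let x = V_GS − 0.65. Then 17.5 x² + x − 12.15 = 0, giving x = 0.805 V (positive root), so V_GS = 1.45 V.
I_D = (V_DD − V_GS)/R = (12.8 − 1.45) / 10.3 = 1.1 mA.

I_D = 1.10 mA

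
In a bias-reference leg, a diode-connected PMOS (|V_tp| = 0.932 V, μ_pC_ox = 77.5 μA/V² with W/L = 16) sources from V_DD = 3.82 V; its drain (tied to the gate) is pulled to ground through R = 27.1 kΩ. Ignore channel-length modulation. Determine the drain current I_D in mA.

With gate tied to drain, V_SG = V_SD ≥ V_SG − |V_tp|, so the device is in saturation.
k_p = μ_pC_ox · (W/L) = 1.24 mA/V².
KCL at the drain: ½ k_p (V_SG − |V_tp|)² = (V_DD − V_SG)/R.
Let x = V_SG − 0.932. Then 16.8 x² + x − 2.888 = 0, giving x = 0.386 V (positive root), so V_SG = 1.32 V.
I_D = (V_DD − V_SG)/R = (3.82 − 1.32) / 27.1 = 0.0923 mA.

I_D = 0.0923 mA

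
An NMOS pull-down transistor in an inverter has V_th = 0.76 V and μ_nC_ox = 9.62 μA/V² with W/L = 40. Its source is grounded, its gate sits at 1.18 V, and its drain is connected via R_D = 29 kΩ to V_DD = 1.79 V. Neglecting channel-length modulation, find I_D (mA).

V_GS = V_G = 1.18 V, so V_ov = 1.18 − 0.76 = 0.42 V.
k_n = μ_nC_ox · (W/L) = 0.3848 mA/V².
Assume saturation: I_D = ½ k_n V_ov² = 0.5 × 0.3848 × 0.42² = 0.0339 mA, giving V_DS = V_DD − I_D R_D = 1.79 − 0.0339 × 29 = 0.806 V.
V_DS = 0.806 V ≥ V_ov = 0.42 V, confirming saturation.

I_D = 0.0339 mA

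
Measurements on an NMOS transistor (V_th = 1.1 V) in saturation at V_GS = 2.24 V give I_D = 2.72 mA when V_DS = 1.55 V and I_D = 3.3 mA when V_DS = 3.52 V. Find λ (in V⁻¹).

λ = 0.130 V⁻¹

With V_GS fixed, I_D ∝ (1 + λ V_DS) in saturation, so I_D2/I_D1 = (1 + λ V_DS2)/(1 + λ V_DS1).
3.3/2.72 = 1.213 = (1 + 3.52 λ)/(1 + 1.55 λ).
Solving: λ (I_D1 V_DS2 − I_D2 V_DS1) = I_D2 − I_D1, so λ = (3.3 − 2.72) / (2.72 × 3.52 − 3.3 × 1.55) = 0.58 / 4.46 = 0.13 V⁻¹.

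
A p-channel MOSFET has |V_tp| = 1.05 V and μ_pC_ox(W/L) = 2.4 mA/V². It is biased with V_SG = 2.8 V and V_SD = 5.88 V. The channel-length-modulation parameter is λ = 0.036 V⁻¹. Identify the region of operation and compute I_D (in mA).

V_ov = V_SG − |V_tp| = 2.8 − 1.05 = 1.75 V.
Since V_SD = 5.88 V ≥ V_ov = 1.75 V, the device is in saturation.
I_D = ½ k_p V_ov² (1 + λ V_SD) = 0.5 × 2.4 × 1.75² × (1 + 0.036 × 5.88) = 4.45 mA.

Saturation; I_D = 4.45 mA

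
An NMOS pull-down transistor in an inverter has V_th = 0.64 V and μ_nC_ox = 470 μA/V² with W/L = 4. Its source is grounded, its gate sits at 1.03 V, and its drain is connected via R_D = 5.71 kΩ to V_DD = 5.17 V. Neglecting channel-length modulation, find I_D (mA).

V_GS = V_G = 1.03 V, so V_ov = 1.03 − 0.64 = 0.39 V.
k_n = μ_nC_ox · (W/L) = 1.88 mA/V².
Assume saturation: I_D = ½ k_n V_ov² = 0.5 × 1.88 × 0.39² = 0.143 mA, giving V_DS = V_DD − I_D R_D = 5.17 − 0.143 × 5.71 = 4.35 V.
V_DS = 4.35 V ≥ V_ov = 0.39 V, confirming saturation.

I_D = 0.143 mA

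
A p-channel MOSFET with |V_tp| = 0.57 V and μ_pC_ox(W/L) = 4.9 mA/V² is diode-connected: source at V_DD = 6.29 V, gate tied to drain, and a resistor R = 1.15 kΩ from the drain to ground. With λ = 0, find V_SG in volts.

With gate tied to drain, V_SG = V_SD ≥ V_SG − |V_tp|, so the device is in saturation.
KCL at the drain: ½ k_p (V_SG − |V_tp|)² = (V_DD − V_SG)/R.
Let x = V_SG − 0.57. Then 2.82 x² + x − 5.72 = 0, giving x = 1.26 V (positive root), so V_SG = 1.83 V.
I_D = (V_DD − V_SG)/R = (6.29 − 1.83) / 1.15 = 3.88 mA.

V_SG = 1.83 V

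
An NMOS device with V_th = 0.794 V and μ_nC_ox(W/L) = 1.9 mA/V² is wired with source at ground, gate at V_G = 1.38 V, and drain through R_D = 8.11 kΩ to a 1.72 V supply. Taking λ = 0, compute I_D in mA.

I_D = 0.187 mA

V_GS = V_G = 1.38 V, so V_ov = 1.38 − 0.794 = 0.586 V.
Assume saturation: I_D = ½ k_n V_ov² = 0.5 × 1.9 × 0.586² = 0.326 mA, giving V_DS = V_DD − I_D R_D = 1.72 − 0.326 × 8.11 = -0.926 V.
But -0.926 V < V_ov = 0.586 V, so the device is actually in triode.
In triode I_D = k_n[V_ov V_DS − ½ V_DS²] and I_D = (V_DD − V_DS)/R_D. Equating: 7.7 V_DS² − 10.03 V_DS + 1.72 = 0, giving V_DS = 0.203 V (the root below V_ov).
I_D = (1.72 − 0.203) / 8.11 = 0.187 mA.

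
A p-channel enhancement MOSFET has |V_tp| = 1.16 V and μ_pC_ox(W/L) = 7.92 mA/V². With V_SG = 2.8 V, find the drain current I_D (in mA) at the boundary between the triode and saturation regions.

At the boundary V_SD = V_ov = V_SG − |V_tp| = 2.8 − 1.16 = 1.64 V.
I_D = ½ k_p V_ov² = 0.5 × 7.92 × 1.64² = 10.7 mA.

I_D = 10.7 mA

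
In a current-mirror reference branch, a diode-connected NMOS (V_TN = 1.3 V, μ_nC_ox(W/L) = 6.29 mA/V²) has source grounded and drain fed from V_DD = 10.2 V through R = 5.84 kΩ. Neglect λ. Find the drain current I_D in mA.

With gate tied to drain, V_GS = V_DS ≥ V_GS − V_TN, so the device is in saturation.
KCL at the drain: ½ k_n (V_GS − V_TN)² = (V_DD − V_GS)/R.
Let x = V_GS − 1.3. Then 18.4 x² + x − 8.9 = 0, giving x = 0.669 V (positive root), so V_GS = 1.97 V.
I_D = (V_DD − V_GS)/R = (10.2 − 1.97) / 5.84 = 1.41 mA.

I_D = 1.41 mA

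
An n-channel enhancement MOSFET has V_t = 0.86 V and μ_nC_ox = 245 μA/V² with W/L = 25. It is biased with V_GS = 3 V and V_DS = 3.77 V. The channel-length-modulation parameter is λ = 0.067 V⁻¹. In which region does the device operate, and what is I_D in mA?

Saturation; I_D = 17.6 mA

k_n = μ_nC_ox · (W/L) = 6.125 mA/V².
V_ov = V_GS − V_t = 3 − 0.86 = 2.14 V.
Since V_DS = 3.77 V ≥ V_ov = 2.14 V, the device is in saturation.
I_D = ½ k_n V_ov² (1 + λ V_DS) = 0.5 × 6.125 × 2.14² × (1 + 0.067 × 3.77) = 17.6 mA.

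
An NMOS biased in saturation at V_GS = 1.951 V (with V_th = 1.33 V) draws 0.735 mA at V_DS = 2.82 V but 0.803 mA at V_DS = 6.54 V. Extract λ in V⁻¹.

λ = 0.0267 V⁻¹

With V_GS fixed, I_D ∝ (1 + λ V_DS) in saturation, so I_D2/I_D1 = (1 + λ V_DS2)/(1 + λ V_DS1).
0.803/0.735 = 1.093 = (1 + 6.54 λ)/(1 + 2.82 λ).
Solving: λ (I_D1 V_DS2 − I_D2 V_DS1) = I_D2 − I_D1, so λ = (0.803 − 0.735) / (0.735 × 6.54 − 0.803 × 2.82) = 0.068 / 2.54 = 0.0267 V⁻¹.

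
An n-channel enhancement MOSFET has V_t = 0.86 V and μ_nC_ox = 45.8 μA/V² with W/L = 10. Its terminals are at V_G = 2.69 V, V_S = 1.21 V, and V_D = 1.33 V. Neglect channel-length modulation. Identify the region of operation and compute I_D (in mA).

Triode; I_D = 0.0308 mA

V_GS = V_G − V_S = 2.69 − 1.21 = 1.48 V; V_DS = V_D − V_S = 1.33 − 1.21 = 0.12 V.
k_n = μ_nC_ox · (W/L) = 0.458 mA/V².
V_ov = V_GS − V_t = 1.48 − 0.86 = 0.62 V.
Since V_DS = 0.12 V < V_ov = 0.62 V, the device is in the triode region.
I_D = k_n [V_ov · V_DS − ½ V_DS²] = 0.458 × [0.62 × 0.12 − 0.5 × 0.12²] = 0.0308 mA.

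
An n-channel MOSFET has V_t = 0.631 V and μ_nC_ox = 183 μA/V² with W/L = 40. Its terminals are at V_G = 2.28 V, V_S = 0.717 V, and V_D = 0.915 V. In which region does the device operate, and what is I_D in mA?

Triode; I_D = 1.21 mA

V_GS = V_G − V_S = 2.28 − 0.717 = 1.56 V; V_DS = V_D − V_S = 0.915 − 0.717 = 0.198 V.
k_n = μ_nC_ox · (W/L) = 7.32 mA/V².
V_ov = V_GS − V_t = 1.56 − 0.631 = 0.932 V.
Since V_DS = 0.198 V < V_ov = 0.932 V, the device is in the triode region.
I_D = k_n [V_ov · V_DS − ½ V_DS²] = 7.32 × [0.932 × 0.198 − 0.5 × 0.198²] = 1.21 mA.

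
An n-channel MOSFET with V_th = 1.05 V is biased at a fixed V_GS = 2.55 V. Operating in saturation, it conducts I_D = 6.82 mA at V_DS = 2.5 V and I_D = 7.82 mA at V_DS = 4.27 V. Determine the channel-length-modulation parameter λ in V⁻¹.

λ = 0.104 V⁻¹

With V_GS fixed, I_D ∝ (1 + λ V_DS) in saturation, so I_D2/I_D1 = (1 + λ V_DS2)/(1 + λ V_DS1).
7.82/6.82 = 1.147 = (1 + 4.27 λ)/(1 + 2.5 λ).
Solving: λ (I_D1 V_DS2 − I_D2 V_DS1) = I_D2 − I_D1, so λ = (7.82 − 6.82) / (6.82 × 4.27 − 7.82 × 2.5) = 1 / 9.57 = 0.104 V⁻¹.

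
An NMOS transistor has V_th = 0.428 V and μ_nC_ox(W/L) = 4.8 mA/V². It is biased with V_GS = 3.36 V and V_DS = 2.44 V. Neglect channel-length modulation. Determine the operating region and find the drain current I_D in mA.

V_ov = V_GS − V_th = 3.36 − 0.428 = 2.93 V.
Since V_DS = 2.44 V < V_ov = 2.93 V, the device is in the triode region.
I_D = k_n [V_ov · V_DS − ½ V_DS²] = 4.8 × [2.93 × 2.44 − 0.5 × 2.44²] = 20.1 mA.

Triode; I_D = 20.1 mA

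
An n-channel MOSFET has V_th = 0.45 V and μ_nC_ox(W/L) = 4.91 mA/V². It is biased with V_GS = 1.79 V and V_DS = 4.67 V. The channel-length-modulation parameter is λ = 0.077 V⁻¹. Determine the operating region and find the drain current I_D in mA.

Saturation; I_D = 5.99 mA

V_ov = V_GS − V_th = 1.79 − 0.45 = 1.34 V.
Since V_DS = 4.67 V ≥ V_ov = 1.34 V, the device is in saturation.
I_D = ½ k_n V_ov² (1 + λ V_DS) = 0.5 × 4.91 × 1.34² × (1 + 0.077 × 4.67) = 5.99 mA.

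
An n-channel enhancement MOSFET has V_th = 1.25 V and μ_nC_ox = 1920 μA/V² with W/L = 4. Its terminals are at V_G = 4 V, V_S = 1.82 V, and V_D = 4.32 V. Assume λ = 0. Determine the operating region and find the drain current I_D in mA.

V_GS = V_G − V_S = 4 − 1.82 = 2.18 V; V_DS = V_D − V_S = 4.32 − 1.82 = 2.5 V.
k_n = μ_nC_ox · (W/L) = 7.68 mA/V².
V_ov = V_GS − V_th = 2.18 − 1.25 = 0.93 V.
Since V_DS = 2.5 V ≥ V_ov = 0.93 V, the device is in saturation.
I_D = ½ k_n V_ov² = 0.5 × 7.68 × 0.93² = 3.32 mA.

Saturation; I_D = 3.32 mA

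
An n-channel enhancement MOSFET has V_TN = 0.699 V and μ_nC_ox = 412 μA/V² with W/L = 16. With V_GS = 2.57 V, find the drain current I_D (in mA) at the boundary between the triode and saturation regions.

I_D = 11.5 mA

At the boundary V_DS = V_ov = V_GS − V_TN = 2.57 − 0.699 = 1.87 V.
k_n = μ_nC_ox · (W/L) = 6.592 mA/V².
I_D = ½ k_n V_ov² = 0.5 × 6.592 × 1.87² = 11.5 mA.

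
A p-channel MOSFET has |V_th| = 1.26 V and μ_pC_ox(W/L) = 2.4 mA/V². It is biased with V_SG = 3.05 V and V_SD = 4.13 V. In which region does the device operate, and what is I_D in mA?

Saturation; I_D = 3.84 mA

V_ov = V_SG − |V_th| = 3.05 − 1.26 = 1.79 V.
Since V_SD = 4.13 V ≥ V_ov = 1.79 V, the device is in saturation.
I_D = ½ k_p V_ov² = 0.5 × 2.4 × 1.79² = 3.84 mA.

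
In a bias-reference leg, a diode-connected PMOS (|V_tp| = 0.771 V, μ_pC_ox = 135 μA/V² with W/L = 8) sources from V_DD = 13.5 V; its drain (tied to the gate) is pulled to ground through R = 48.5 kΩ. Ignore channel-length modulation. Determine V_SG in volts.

V_SG = 1.45 V

With gate tied to drain, V_SG = V_SD ≥ V_SG − |V_tp|, so the device is in saturation.
k_p = μ_pC_ox · (W/L) = 1.08 mA/V².
KCL at the drain: ½ k_p (V_SG − |V_tp|)² = (V_DD − V_SG)/R.
Let x = V_SG − 0.771. Then 26.2 x² + x − 12.73 = 0, giving x = 0.678 V (positive root), so V_SG = 1.45 V.
I_D = (V_DD − V_SG)/R = (13.5 − 1.45) / 48.5 = 0.248 mA.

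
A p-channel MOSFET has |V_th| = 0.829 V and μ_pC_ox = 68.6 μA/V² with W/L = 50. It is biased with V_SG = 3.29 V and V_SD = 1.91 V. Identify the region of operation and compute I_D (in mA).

k_p = μ_pC_ox · (W/L) = 3.43 mA/V².
V_ov = V_SG − |V_th| = 3.29 − 0.829 = 2.46 V.
Since V_SD = 1.91 V < V_ov = 2.46 V, the device is in the triode region.
I_D = k_p [V_ov · V_SD − ½ V_SD²] = 3.43 × [2.46 × 1.91 − 0.5 × 1.91²] = 9.87 mA.

Triode; I_D = 9.87 mA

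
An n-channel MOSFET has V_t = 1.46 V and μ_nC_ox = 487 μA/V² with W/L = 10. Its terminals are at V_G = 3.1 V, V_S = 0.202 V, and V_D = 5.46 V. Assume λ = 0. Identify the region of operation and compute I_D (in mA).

Saturation; I_D = 5.04 mA

V_GS = V_G − V_S = 3.1 − 0.202 = 2.9 V; V_DS = V_D − V_S = 5.46 − 0.202 = 5.26 V.
k_n = μ_nC_ox · (W/L) = 4.87 mA/V².
V_ov = V_GS − V_t = 2.9 − 1.46 = 1.44 V.
Since V_DS = 5.26 V ≥ V_ov = 1.44 V, the device is in saturation.
I_D = ½ k_n V_ov² = 0.5 × 4.87 × 1.44² = 5.04 mA.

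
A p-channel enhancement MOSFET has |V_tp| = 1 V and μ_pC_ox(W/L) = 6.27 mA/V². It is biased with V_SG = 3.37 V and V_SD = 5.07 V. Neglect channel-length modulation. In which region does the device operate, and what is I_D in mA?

Saturation; I_D = 17.6 mA

V_ov = V_SG − |V_tp| = 3.37 − 1 = 2.37 V.
Since V_SD = 5.07 V ≥ V_ov = 2.37 V, the device is in saturation.
I_D = ½ k_p V_ov² = 0.5 × 6.27 × 2.37² = 17.6 mA.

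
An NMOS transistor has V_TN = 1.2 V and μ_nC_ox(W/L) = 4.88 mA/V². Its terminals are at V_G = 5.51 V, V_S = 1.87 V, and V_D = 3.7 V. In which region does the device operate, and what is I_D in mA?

Triode; I_D = 13.6 mA

V_GS = V_G − V_S = 5.51 − 1.87 = 3.64 V; V_DS = V_D − V_S = 3.7 − 1.87 = 1.83 V.
V_ov = V_GS − V_TN = 3.64 − 1.2 = 2.44 V.
Since V_DS = 1.83 V < V_ov = 2.44 V, the device is in the triode region.
I_D = k_n [V_ov · V_DS − ½ V_DS²] = 4.88 × [2.44 × 1.83 − 0.5 × 1.83²] = 13.6 mA.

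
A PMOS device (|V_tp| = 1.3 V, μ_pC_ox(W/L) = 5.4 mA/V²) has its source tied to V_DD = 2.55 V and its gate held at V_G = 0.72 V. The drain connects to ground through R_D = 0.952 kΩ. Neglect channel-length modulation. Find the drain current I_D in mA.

V_SG = V_DD − V_G = 2.55 − 0.72 = 1.83 V, so V_ov = 1.83 − 1.3 = 0.53 V.
Assume saturation: I_D = ½ k_p V_ov² = 0.5 × 5.4 × 0.53² = 0.758 mA, giving V_SD = V_DD − I_D R_D = 2.55 − 0.758 × 0.952 = 1.83 V.
V_SD = 1.83 V ≥ V_ov = 0.53 V, confirming saturation.

I_D = 0.758 mA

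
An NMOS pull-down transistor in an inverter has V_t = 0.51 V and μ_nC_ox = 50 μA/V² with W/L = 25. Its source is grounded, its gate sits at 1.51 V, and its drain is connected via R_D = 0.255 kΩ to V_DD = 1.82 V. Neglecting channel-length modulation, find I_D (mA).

I_D = 0.625 mA

V_GS = V_G = 1.51 V, so V_ov = 1.51 − 0.51 = 1 V.
k_n = μ_nC_ox · (W/L) = 1.25 mA/V².
Assume saturation: I_D = ½ k_n V_ov² = 0.5 × 1.25 × 1² = 0.625 mA, giving V_DS = V_DD − I_D R_D = 1.82 − 0.625 × 0.255 = 1.66 V.
V_DS = 1.66 V ≥ V_ov = 1 V, confirming saturation.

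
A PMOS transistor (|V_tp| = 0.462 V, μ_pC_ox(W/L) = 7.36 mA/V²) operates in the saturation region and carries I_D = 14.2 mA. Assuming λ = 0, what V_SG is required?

In saturation I_D = ½ k_p (V_SG − |V_tp|)², so V_SG − |V_tp| = √(2 I_D / k_p) = √(2 × 14.2 / 7.36) = 1.96 V.
V_SG = 0.462 + 1.96 = 2.43 V.

V_SG = 2.43 V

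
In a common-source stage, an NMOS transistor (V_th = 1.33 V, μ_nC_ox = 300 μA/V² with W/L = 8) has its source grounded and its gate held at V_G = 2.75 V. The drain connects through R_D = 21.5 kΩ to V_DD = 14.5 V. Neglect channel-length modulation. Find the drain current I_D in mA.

I_D = 0.665 mA

V_GS = V_G = 2.75 V, so V_ov = 2.75 − 1.33 = 1.42 V.
k_n = μ_nC_ox · (W/L) = 2.4 mA/V².
Assume saturation: I_D = ½ k_n V_ov² = 0.5 × 2.4 × 1.42² = 2.42 mA, giving V_DS = V_DD − I_D R_D = 14.5 − 2.42 × 21.5 = -37.5 V.
But -37.5 V < V_ov = 1.42 V, so the device is actually in triode.
In triode I_D = k_n[V_ov V_DS − ½ V_DS²] and I_D = (V_DD − V_DS)/R_D. Equating: 25.8 V_DS² − 74.27 V_DS + 14.5 = 0, giving V_DS = 0.211 V (the root below V_ov).
I_D = (14.5 − 0.211) / 21.5 = 0.665 mA.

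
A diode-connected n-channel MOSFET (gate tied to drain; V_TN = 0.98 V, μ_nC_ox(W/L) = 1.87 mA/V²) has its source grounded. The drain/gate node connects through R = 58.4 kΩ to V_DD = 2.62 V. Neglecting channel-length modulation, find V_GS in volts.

V_GS = 1.14 V

With gate tied to drain, V_GS = V_DS ≥ V_GS − V_TN, so the device is in saturation.
KCL at the drain: ½ k_n (V_GS − V_TN)² = (V_DD − V_GS)/R.
Let x = V_GS − 0.98. Then 54.6 x² + x − 1.64 = 0, giving x = 0.164 V (positive root), so V_GS = 1.14 V.
I_D = (V_DD − V_GS)/R = (2.62 − 1.14) / 58.4 = 0.0253 mA.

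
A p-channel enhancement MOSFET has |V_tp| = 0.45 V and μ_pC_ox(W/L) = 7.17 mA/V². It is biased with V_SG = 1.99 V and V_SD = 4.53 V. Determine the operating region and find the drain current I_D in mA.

V_ov = V_SG − |V_tp| = 1.99 − 0.45 = 1.54 V.
Since V_SD = 4.53 V ≥ V_ov = 1.54 V, the device is in saturation.
I_D = ½ k_p V_ov² = 0.5 × 7.17 × 1.54² = 8.5 mA.

Saturation; I_D = 8.50 mA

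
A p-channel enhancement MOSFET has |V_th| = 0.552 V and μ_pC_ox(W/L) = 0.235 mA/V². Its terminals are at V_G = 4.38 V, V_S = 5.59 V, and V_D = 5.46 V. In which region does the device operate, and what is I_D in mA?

Triode; I_D = 0.0181 mA

V_SG = V_S − V_G = 5.59 − 4.38 = 1.21 V; V_SD = V_S − V_D = 5.59 − 5.46 = 0.13 V.
V_ov = V_SG − |V_th| = 1.21 − 0.552 = 0.658 V.
Since V_SD = 0.13 V < V_ov = 0.658 V, the device is in the triode region.
I_D = k_p [V_ov · V_SD − ½ V_SD²] = 0.235 × [0.658 × 0.13 − 0.5 × 0.13²] = 0.0181 mA.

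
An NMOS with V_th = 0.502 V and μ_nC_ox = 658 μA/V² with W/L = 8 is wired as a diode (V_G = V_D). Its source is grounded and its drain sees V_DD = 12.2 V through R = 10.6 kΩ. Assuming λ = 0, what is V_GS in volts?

With gate tied to drain, V_GS = V_DS ≥ V_GS − V_th, so the device is in saturation.
k_n = μ_nC_ox · (W/L) = 5.264 mA/V².
KCL at the drain: ½ k_n (V_GS − V_th)² = (V_DD − V_GS)/R.
Let x = V_GS − 0.502. Then 27.9 x² + x − 11.7 = 0, giving x = 0.63 V (positive root), so V_GS = 1.13 V.
I_D = (V_DD − V_GS)/R = (12.2 − 1.13) / 10.6 = 1.04 mA.

V_GS = 1.13 V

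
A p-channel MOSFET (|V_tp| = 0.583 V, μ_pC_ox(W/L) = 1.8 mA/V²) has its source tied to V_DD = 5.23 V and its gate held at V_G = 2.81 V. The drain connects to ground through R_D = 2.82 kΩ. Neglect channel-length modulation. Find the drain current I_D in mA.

V_SG = V_DD − V_G = 5.23 − 2.81 = 2.42 V, so V_ov = 2.42 − 0.583 = 1.84 V.
Assume saturation: I_D = ½ k_p V_ov² = 0.5 × 1.8 × 1.84² = 3.04 mA, giving V_SD = V_DD − I_D R_D = 5.23 − 3.04 × 2.82 = -3.33 V.
But -3.33 V < V_ov = 1.84 V, so the device is actually in triode.
In triode I_D = k_p[V_ov V_SD − ½ V_SD²] and I_D = (V_DD − V_SD)/R_D. Equating: 2.54 V_SD² − 10.32 V_SD + 5.23 = 0, giving V_SD = 0.593 V (the root below V_ov).
I_D = (5.23 − 0.593) / 2.82 = 1.64 mA.

I_D = 1.64 mA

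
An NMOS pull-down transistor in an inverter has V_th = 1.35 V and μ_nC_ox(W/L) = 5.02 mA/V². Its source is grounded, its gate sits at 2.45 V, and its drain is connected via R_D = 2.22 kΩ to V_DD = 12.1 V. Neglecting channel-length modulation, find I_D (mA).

I_D = 3.04 mA

V_GS = V_G = 2.45 V, so V_ov = 2.45 − 1.35 = 1.1 V.
Assume saturation: I_D = ½ k_n V_ov² = 0.5 × 5.02 × 1.1² = 3.04 mA, giving V_DS = V_DD − I_D R_D = 12.1 − 3.04 × 2.22 = 5.36 V.
V_DS = 5.36 V ≥ V_ov = 1.1 V, confirming saturation.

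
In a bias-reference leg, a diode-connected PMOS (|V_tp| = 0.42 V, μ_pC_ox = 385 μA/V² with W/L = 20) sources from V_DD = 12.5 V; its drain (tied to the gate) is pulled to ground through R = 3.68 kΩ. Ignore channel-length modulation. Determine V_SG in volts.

With gate tied to drain, V_SG = V_SD ≥ V_SG − |V_tp|, so the device is in saturation.
k_p = μ_pC_ox · (W/L) = 7.7 mA/V².
KCL at the drain: ½ k_p (V_SG − |V_tp|)² = (V_DD − V_SG)/R.
Let x = V_SG − 0.42. Then 14.2 x² + x − 12.08 = 0, giving x = 0.889 V (positive root), so V_SG = 1.31 V.
I_D = (V_DD − V_SG)/R = (12.5 − 1.31) / 3.68 = 3.04 mA.

V_SG = 1.31 V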